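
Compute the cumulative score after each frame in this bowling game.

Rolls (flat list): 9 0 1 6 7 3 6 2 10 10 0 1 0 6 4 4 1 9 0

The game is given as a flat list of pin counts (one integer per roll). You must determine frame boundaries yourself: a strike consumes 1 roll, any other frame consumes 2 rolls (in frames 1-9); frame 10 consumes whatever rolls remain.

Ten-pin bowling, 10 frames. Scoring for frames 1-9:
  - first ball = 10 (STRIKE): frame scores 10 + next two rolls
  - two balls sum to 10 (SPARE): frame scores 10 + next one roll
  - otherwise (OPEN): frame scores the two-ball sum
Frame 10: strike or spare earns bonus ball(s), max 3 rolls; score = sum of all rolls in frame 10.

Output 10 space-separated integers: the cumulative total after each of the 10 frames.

Answer: 9 16 32 40 60 71 72 78 86 96

Derivation:
Frame 1: OPEN (9+0=9). Cumulative: 9
Frame 2: OPEN (1+6=7). Cumulative: 16
Frame 3: SPARE (7+3=10). 10 + next roll (6) = 16. Cumulative: 32
Frame 4: OPEN (6+2=8). Cumulative: 40
Frame 5: STRIKE. 10 + next two rolls (10+0) = 20. Cumulative: 60
Frame 6: STRIKE. 10 + next two rolls (0+1) = 11. Cumulative: 71
Frame 7: OPEN (0+1=1). Cumulative: 72
Frame 8: OPEN (0+6=6). Cumulative: 78
Frame 9: OPEN (4+4=8). Cumulative: 86
Frame 10: SPARE. Sum of all frame-10 rolls (1+9+0) = 10. Cumulative: 96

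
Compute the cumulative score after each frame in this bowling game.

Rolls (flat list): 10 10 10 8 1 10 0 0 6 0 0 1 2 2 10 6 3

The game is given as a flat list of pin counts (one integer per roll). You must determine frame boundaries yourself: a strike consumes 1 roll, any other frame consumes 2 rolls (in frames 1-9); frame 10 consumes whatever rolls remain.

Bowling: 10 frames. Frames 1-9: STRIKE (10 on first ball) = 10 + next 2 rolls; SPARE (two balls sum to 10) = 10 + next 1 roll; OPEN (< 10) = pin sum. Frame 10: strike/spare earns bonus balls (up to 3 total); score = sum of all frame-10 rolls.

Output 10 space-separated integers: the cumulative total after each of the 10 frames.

Frame 1: STRIKE. 10 + next two rolls (10+10) = 30. Cumulative: 30
Frame 2: STRIKE. 10 + next two rolls (10+8) = 28. Cumulative: 58
Frame 3: STRIKE. 10 + next two rolls (8+1) = 19. Cumulative: 77
Frame 4: OPEN (8+1=9). Cumulative: 86
Frame 5: STRIKE. 10 + next two rolls (0+0) = 10. Cumulative: 96
Frame 6: OPEN (0+0=0). Cumulative: 96
Frame 7: OPEN (6+0=6). Cumulative: 102
Frame 8: OPEN (0+1=1). Cumulative: 103
Frame 9: OPEN (2+2=4). Cumulative: 107
Frame 10: STRIKE. Sum of all frame-10 rolls (10+6+3) = 19. Cumulative: 126

Answer: 30 58 77 86 96 96 102 103 107 126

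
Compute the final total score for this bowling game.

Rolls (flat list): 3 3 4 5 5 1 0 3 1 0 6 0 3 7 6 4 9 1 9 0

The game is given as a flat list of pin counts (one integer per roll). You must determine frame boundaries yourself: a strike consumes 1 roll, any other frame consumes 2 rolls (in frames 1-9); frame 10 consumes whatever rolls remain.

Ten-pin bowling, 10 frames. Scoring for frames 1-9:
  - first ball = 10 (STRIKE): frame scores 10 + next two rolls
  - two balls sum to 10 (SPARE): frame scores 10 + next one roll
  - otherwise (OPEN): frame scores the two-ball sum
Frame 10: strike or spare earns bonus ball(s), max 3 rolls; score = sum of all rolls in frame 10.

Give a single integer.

Answer: 94

Derivation:
Frame 1: OPEN (3+3=6). Cumulative: 6
Frame 2: OPEN (4+5=9). Cumulative: 15
Frame 3: OPEN (5+1=6). Cumulative: 21
Frame 4: OPEN (0+3=3). Cumulative: 24
Frame 5: OPEN (1+0=1). Cumulative: 25
Frame 6: OPEN (6+0=6). Cumulative: 31
Frame 7: SPARE (3+7=10). 10 + next roll (6) = 16. Cumulative: 47
Frame 8: SPARE (6+4=10). 10 + next roll (9) = 19. Cumulative: 66
Frame 9: SPARE (9+1=10). 10 + next roll (9) = 19. Cumulative: 85
Frame 10: OPEN. Sum of all frame-10 rolls (9+0) = 9. Cumulative: 94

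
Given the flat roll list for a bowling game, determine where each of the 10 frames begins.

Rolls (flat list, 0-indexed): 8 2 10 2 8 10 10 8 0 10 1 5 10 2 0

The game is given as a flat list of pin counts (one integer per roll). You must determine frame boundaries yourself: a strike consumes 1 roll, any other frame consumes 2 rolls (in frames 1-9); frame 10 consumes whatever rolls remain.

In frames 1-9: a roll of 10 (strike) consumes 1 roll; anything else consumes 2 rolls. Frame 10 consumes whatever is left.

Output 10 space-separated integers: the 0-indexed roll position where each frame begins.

Frame 1 starts at roll index 0: rolls=8,2 (sum=10), consumes 2 rolls
Frame 2 starts at roll index 2: roll=10 (strike), consumes 1 roll
Frame 3 starts at roll index 3: rolls=2,8 (sum=10), consumes 2 rolls
Frame 4 starts at roll index 5: roll=10 (strike), consumes 1 roll
Frame 5 starts at roll index 6: roll=10 (strike), consumes 1 roll
Frame 6 starts at roll index 7: rolls=8,0 (sum=8), consumes 2 rolls
Frame 7 starts at roll index 9: roll=10 (strike), consumes 1 roll
Frame 8 starts at roll index 10: rolls=1,5 (sum=6), consumes 2 rolls
Frame 9 starts at roll index 12: roll=10 (strike), consumes 1 roll
Frame 10 starts at roll index 13: 2 remaining rolls

Answer: 0 2 3 5 6 7 9 10 12 13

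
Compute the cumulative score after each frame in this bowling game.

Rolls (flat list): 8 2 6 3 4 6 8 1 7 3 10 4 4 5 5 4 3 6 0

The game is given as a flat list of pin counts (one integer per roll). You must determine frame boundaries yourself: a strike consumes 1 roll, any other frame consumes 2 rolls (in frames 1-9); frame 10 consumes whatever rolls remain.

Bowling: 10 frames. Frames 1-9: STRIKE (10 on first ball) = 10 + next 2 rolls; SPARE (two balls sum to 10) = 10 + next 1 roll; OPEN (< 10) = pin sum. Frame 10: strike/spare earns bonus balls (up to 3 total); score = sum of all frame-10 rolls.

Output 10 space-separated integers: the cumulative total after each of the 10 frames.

Answer: 16 25 43 52 72 90 98 112 119 125

Derivation:
Frame 1: SPARE (8+2=10). 10 + next roll (6) = 16. Cumulative: 16
Frame 2: OPEN (6+3=9). Cumulative: 25
Frame 3: SPARE (4+6=10). 10 + next roll (8) = 18. Cumulative: 43
Frame 4: OPEN (8+1=9). Cumulative: 52
Frame 5: SPARE (7+3=10). 10 + next roll (10) = 20. Cumulative: 72
Frame 6: STRIKE. 10 + next two rolls (4+4) = 18. Cumulative: 90
Frame 7: OPEN (4+4=8). Cumulative: 98
Frame 8: SPARE (5+5=10). 10 + next roll (4) = 14. Cumulative: 112
Frame 9: OPEN (4+3=7). Cumulative: 119
Frame 10: OPEN. Sum of all frame-10 rolls (6+0) = 6. Cumulative: 125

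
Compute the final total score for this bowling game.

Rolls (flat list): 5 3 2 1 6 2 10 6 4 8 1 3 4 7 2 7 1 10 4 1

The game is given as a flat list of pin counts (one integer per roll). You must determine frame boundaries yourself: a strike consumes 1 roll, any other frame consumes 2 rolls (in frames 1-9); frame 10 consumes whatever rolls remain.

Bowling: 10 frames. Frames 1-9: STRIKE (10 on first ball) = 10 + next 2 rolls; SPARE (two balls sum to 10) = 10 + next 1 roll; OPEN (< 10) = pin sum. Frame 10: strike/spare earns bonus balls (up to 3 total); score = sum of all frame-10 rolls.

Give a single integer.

Answer: 105

Derivation:
Frame 1: OPEN (5+3=8). Cumulative: 8
Frame 2: OPEN (2+1=3). Cumulative: 11
Frame 3: OPEN (6+2=8). Cumulative: 19
Frame 4: STRIKE. 10 + next two rolls (6+4) = 20. Cumulative: 39
Frame 5: SPARE (6+4=10). 10 + next roll (8) = 18. Cumulative: 57
Frame 6: OPEN (8+1=9). Cumulative: 66
Frame 7: OPEN (3+4=7). Cumulative: 73
Frame 8: OPEN (7+2=9). Cumulative: 82
Frame 9: OPEN (7+1=8). Cumulative: 90
Frame 10: STRIKE. Sum of all frame-10 rolls (10+4+1) = 15. Cumulative: 105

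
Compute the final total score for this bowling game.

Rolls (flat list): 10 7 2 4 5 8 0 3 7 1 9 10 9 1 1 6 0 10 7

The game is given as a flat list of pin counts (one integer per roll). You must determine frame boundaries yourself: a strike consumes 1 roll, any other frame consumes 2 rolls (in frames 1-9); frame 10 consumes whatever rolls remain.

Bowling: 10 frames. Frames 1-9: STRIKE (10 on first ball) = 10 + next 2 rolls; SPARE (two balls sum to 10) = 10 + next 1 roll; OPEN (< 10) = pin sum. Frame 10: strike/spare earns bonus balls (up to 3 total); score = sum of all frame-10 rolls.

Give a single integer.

Frame 1: STRIKE. 10 + next two rolls (7+2) = 19. Cumulative: 19
Frame 2: OPEN (7+2=9). Cumulative: 28
Frame 3: OPEN (4+5=9). Cumulative: 37
Frame 4: OPEN (8+0=8). Cumulative: 45
Frame 5: SPARE (3+7=10). 10 + next roll (1) = 11. Cumulative: 56
Frame 6: SPARE (1+9=10). 10 + next roll (10) = 20. Cumulative: 76
Frame 7: STRIKE. 10 + next two rolls (9+1) = 20. Cumulative: 96
Frame 8: SPARE (9+1=10). 10 + next roll (1) = 11. Cumulative: 107
Frame 9: OPEN (1+6=7). Cumulative: 114
Frame 10: SPARE. Sum of all frame-10 rolls (0+10+7) = 17. Cumulative: 131

Answer: 131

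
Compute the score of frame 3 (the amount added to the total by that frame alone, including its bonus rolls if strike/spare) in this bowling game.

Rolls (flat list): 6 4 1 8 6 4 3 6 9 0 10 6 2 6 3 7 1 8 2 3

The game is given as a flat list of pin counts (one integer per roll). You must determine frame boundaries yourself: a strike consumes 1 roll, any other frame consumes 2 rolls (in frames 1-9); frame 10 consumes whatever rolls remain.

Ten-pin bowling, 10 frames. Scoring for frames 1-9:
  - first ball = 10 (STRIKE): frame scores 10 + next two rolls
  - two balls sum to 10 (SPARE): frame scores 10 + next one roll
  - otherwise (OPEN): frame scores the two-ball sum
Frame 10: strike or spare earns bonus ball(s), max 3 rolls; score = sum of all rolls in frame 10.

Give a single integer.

Answer: 13

Derivation:
Frame 1: SPARE (6+4=10). 10 + next roll (1) = 11. Cumulative: 11
Frame 2: OPEN (1+8=9). Cumulative: 20
Frame 3: SPARE (6+4=10). 10 + next roll (3) = 13. Cumulative: 33
Frame 4: OPEN (3+6=9). Cumulative: 42
Frame 5: OPEN (9+0=9). Cumulative: 51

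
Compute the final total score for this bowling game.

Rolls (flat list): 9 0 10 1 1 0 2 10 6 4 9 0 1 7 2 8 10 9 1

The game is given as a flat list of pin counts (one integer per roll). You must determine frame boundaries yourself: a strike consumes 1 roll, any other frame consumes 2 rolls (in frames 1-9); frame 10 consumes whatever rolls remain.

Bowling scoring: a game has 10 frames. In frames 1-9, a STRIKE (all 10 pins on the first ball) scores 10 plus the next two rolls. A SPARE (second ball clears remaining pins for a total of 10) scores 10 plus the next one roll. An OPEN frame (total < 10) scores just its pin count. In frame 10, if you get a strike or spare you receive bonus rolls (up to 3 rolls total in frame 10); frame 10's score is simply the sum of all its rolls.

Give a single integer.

Answer: 121

Derivation:
Frame 1: OPEN (9+0=9). Cumulative: 9
Frame 2: STRIKE. 10 + next two rolls (1+1) = 12. Cumulative: 21
Frame 3: OPEN (1+1=2). Cumulative: 23
Frame 4: OPEN (0+2=2). Cumulative: 25
Frame 5: STRIKE. 10 + next two rolls (6+4) = 20. Cumulative: 45
Frame 6: SPARE (6+4=10). 10 + next roll (9) = 19. Cumulative: 64
Frame 7: OPEN (9+0=9). Cumulative: 73
Frame 8: OPEN (1+7=8). Cumulative: 81
Frame 9: SPARE (2+8=10). 10 + next roll (10) = 20. Cumulative: 101
Frame 10: STRIKE. Sum of all frame-10 rolls (10+9+1) = 20. Cumulative: 121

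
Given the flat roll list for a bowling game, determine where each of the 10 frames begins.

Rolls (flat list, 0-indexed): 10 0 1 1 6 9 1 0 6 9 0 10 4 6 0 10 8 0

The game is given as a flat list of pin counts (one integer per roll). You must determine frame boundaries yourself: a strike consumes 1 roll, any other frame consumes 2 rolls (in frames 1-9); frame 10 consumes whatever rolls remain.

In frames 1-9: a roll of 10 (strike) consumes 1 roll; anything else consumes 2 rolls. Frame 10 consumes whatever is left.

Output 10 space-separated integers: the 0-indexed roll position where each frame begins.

Frame 1 starts at roll index 0: roll=10 (strike), consumes 1 roll
Frame 2 starts at roll index 1: rolls=0,1 (sum=1), consumes 2 rolls
Frame 3 starts at roll index 3: rolls=1,6 (sum=7), consumes 2 rolls
Frame 4 starts at roll index 5: rolls=9,1 (sum=10), consumes 2 rolls
Frame 5 starts at roll index 7: rolls=0,6 (sum=6), consumes 2 rolls
Frame 6 starts at roll index 9: rolls=9,0 (sum=9), consumes 2 rolls
Frame 7 starts at roll index 11: roll=10 (strike), consumes 1 roll
Frame 8 starts at roll index 12: rolls=4,6 (sum=10), consumes 2 rolls
Frame 9 starts at roll index 14: rolls=0,10 (sum=10), consumes 2 rolls
Frame 10 starts at roll index 16: 2 remaining rolls

Answer: 0 1 3 5 7 9 11 12 14 16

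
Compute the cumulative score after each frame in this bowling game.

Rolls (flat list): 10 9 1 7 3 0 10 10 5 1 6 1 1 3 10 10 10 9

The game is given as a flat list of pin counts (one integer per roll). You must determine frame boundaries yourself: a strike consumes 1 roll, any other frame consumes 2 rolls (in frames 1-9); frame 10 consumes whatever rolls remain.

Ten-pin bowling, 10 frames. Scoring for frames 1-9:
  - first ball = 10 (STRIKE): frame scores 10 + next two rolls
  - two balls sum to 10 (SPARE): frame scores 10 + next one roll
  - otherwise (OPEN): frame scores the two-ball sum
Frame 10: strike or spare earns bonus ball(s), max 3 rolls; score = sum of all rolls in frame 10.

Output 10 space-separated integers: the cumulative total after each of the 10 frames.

Frame 1: STRIKE. 10 + next two rolls (9+1) = 20. Cumulative: 20
Frame 2: SPARE (9+1=10). 10 + next roll (7) = 17. Cumulative: 37
Frame 3: SPARE (7+3=10). 10 + next roll (0) = 10. Cumulative: 47
Frame 4: SPARE (0+10=10). 10 + next roll (10) = 20. Cumulative: 67
Frame 5: STRIKE. 10 + next two rolls (5+1) = 16. Cumulative: 83
Frame 6: OPEN (5+1=6). Cumulative: 89
Frame 7: OPEN (6+1=7). Cumulative: 96
Frame 8: OPEN (1+3=4). Cumulative: 100
Frame 9: STRIKE. 10 + next two rolls (10+10) = 30. Cumulative: 130
Frame 10: STRIKE. Sum of all frame-10 rolls (10+10+9) = 29. Cumulative: 159

Answer: 20 37 47 67 83 89 96 100 130 159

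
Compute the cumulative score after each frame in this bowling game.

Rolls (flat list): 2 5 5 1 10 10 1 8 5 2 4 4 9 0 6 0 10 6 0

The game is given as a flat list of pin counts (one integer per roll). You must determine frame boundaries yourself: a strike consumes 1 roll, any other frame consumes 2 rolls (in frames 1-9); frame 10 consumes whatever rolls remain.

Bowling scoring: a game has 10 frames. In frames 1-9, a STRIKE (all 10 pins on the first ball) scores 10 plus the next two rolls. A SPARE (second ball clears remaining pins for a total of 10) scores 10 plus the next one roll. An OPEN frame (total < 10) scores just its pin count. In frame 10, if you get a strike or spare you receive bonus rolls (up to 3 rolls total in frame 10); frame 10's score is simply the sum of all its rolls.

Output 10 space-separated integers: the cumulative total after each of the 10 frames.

Frame 1: OPEN (2+5=7). Cumulative: 7
Frame 2: OPEN (5+1=6). Cumulative: 13
Frame 3: STRIKE. 10 + next two rolls (10+1) = 21. Cumulative: 34
Frame 4: STRIKE. 10 + next two rolls (1+8) = 19. Cumulative: 53
Frame 5: OPEN (1+8=9). Cumulative: 62
Frame 6: OPEN (5+2=7). Cumulative: 69
Frame 7: OPEN (4+4=8). Cumulative: 77
Frame 8: OPEN (9+0=9). Cumulative: 86
Frame 9: OPEN (6+0=6). Cumulative: 92
Frame 10: STRIKE. Sum of all frame-10 rolls (10+6+0) = 16. Cumulative: 108

Answer: 7 13 34 53 62 69 77 86 92 108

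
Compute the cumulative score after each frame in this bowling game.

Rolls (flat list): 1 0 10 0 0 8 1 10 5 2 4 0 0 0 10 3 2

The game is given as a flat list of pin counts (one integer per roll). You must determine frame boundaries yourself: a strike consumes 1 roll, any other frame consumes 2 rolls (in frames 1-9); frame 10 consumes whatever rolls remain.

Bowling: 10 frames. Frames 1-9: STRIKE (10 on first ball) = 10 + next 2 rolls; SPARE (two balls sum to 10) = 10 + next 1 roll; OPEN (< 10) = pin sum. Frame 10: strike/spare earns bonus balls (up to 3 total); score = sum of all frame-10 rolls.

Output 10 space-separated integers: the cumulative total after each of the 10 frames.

Answer: 1 11 11 20 37 44 48 48 63 68

Derivation:
Frame 1: OPEN (1+0=1). Cumulative: 1
Frame 2: STRIKE. 10 + next two rolls (0+0) = 10. Cumulative: 11
Frame 3: OPEN (0+0=0). Cumulative: 11
Frame 4: OPEN (8+1=9). Cumulative: 20
Frame 5: STRIKE. 10 + next two rolls (5+2) = 17. Cumulative: 37
Frame 6: OPEN (5+2=7). Cumulative: 44
Frame 7: OPEN (4+0=4). Cumulative: 48
Frame 8: OPEN (0+0=0). Cumulative: 48
Frame 9: STRIKE. 10 + next two rolls (3+2) = 15. Cumulative: 63
Frame 10: OPEN. Sum of all frame-10 rolls (3+2) = 5. Cumulative: 68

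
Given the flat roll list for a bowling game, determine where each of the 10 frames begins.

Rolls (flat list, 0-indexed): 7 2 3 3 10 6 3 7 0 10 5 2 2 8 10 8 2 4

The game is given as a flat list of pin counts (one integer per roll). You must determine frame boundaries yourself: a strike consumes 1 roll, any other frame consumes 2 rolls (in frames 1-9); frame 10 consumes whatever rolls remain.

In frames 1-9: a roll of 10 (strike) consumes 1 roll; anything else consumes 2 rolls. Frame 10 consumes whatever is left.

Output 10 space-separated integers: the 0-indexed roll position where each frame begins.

Frame 1 starts at roll index 0: rolls=7,2 (sum=9), consumes 2 rolls
Frame 2 starts at roll index 2: rolls=3,3 (sum=6), consumes 2 rolls
Frame 3 starts at roll index 4: roll=10 (strike), consumes 1 roll
Frame 4 starts at roll index 5: rolls=6,3 (sum=9), consumes 2 rolls
Frame 5 starts at roll index 7: rolls=7,0 (sum=7), consumes 2 rolls
Frame 6 starts at roll index 9: roll=10 (strike), consumes 1 roll
Frame 7 starts at roll index 10: rolls=5,2 (sum=7), consumes 2 rolls
Frame 8 starts at roll index 12: rolls=2,8 (sum=10), consumes 2 rolls
Frame 9 starts at roll index 14: roll=10 (strike), consumes 1 roll
Frame 10 starts at roll index 15: 3 remaining rolls

Answer: 0 2 4 5 7 9 10 12 14 15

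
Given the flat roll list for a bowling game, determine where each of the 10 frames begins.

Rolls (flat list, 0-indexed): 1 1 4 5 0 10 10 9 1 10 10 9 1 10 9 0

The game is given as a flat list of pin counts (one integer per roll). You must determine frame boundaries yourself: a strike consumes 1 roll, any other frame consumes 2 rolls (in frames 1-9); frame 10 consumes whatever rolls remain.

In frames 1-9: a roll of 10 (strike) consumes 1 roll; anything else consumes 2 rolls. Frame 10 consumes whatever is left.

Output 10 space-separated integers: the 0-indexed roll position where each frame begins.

Answer: 0 2 4 6 7 9 10 11 13 14

Derivation:
Frame 1 starts at roll index 0: rolls=1,1 (sum=2), consumes 2 rolls
Frame 2 starts at roll index 2: rolls=4,5 (sum=9), consumes 2 rolls
Frame 3 starts at roll index 4: rolls=0,10 (sum=10), consumes 2 rolls
Frame 4 starts at roll index 6: roll=10 (strike), consumes 1 roll
Frame 5 starts at roll index 7: rolls=9,1 (sum=10), consumes 2 rolls
Frame 6 starts at roll index 9: roll=10 (strike), consumes 1 roll
Frame 7 starts at roll index 10: roll=10 (strike), consumes 1 roll
Frame 8 starts at roll index 11: rolls=9,1 (sum=10), consumes 2 rolls
Frame 9 starts at roll index 13: roll=10 (strike), consumes 1 roll
Frame 10 starts at roll index 14: 2 remaining rolls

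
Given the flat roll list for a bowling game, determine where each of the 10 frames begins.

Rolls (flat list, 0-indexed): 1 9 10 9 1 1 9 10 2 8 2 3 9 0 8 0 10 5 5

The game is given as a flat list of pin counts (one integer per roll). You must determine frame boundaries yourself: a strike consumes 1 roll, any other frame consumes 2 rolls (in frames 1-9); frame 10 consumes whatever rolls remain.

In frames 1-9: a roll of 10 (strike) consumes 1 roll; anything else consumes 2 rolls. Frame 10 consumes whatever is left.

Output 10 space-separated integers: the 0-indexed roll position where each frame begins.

Answer: 0 2 3 5 7 8 10 12 14 16

Derivation:
Frame 1 starts at roll index 0: rolls=1,9 (sum=10), consumes 2 rolls
Frame 2 starts at roll index 2: roll=10 (strike), consumes 1 roll
Frame 3 starts at roll index 3: rolls=9,1 (sum=10), consumes 2 rolls
Frame 4 starts at roll index 5: rolls=1,9 (sum=10), consumes 2 rolls
Frame 5 starts at roll index 7: roll=10 (strike), consumes 1 roll
Frame 6 starts at roll index 8: rolls=2,8 (sum=10), consumes 2 rolls
Frame 7 starts at roll index 10: rolls=2,3 (sum=5), consumes 2 rolls
Frame 8 starts at roll index 12: rolls=9,0 (sum=9), consumes 2 rolls
Frame 9 starts at roll index 14: rolls=8,0 (sum=8), consumes 2 rolls
Frame 10 starts at roll index 16: 3 remaining rolls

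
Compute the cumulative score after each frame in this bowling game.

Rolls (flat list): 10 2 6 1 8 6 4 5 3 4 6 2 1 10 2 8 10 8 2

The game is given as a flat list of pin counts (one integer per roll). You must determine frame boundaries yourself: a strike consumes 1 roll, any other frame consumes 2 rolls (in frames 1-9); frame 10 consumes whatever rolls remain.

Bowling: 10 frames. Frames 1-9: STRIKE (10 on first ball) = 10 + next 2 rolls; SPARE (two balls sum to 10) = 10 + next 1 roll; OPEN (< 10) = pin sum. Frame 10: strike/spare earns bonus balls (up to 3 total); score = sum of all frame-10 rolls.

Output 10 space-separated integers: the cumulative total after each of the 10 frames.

Frame 1: STRIKE. 10 + next two rolls (2+6) = 18. Cumulative: 18
Frame 2: OPEN (2+6=8). Cumulative: 26
Frame 3: OPEN (1+8=9). Cumulative: 35
Frame 4: SPARE (6+4=10). 10 + next roll (5) = 15. Cumulative: 50
Frame 5: OPEN (5+3=8). Cumulative: 58
Frame 6: SPARE (4+6=10). 10 + next roll (2) = 12. Cumulative: 70
Frame 7: OPEN (2+1=3). Cumulative: 73
Frame 8: STRIKE. 10 + next two rolls (2+8) = 20. Cumulative: 93
Frame 9: SPARE (2+8=10). 10 + next roll (10) = 20. Cumulative: 113
Frame 10: STRIKE. Sum of all frame-10 rolls (10+8+2) = 20. Cumulative: 133

Answer: 18 26 35 50 58 70 73 93 113 133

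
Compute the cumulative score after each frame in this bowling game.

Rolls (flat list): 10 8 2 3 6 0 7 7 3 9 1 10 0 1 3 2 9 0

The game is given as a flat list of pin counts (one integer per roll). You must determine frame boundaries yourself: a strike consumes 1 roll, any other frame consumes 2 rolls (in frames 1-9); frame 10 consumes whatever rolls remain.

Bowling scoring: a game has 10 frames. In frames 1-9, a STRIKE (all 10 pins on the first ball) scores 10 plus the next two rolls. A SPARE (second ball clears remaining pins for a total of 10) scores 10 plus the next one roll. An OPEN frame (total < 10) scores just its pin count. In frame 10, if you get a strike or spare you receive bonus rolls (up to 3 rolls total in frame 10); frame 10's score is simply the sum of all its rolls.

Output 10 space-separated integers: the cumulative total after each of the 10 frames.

Frame 1: STRIKE. 10 + next two rolls (8+2) = 20. Cumulative: 20
Frame 2: SPARE (8+2=10). 10 + next roll (3) = 13. Cumulative: 33
Frame 3: OPEN (3+6=9). Cumulative: 42
Frame 4: OPEN (0+7=7). Cumulative: 49
Frame 5: SPARE (7+3=10). 10 + next roll (9) = 19. Cumulative: 68
Frame 6: SPARE (9+1=10). 10 + next roll (10) = 20. Cumulative: 88
Frame 7: STRIKE. 10 + next two rolls (0+1) = 11. Cumulative: 99
Frame 8: OPEN (0+1=1). Cumulative: 100
Frame 9: OPEN (3+2=5). Cumulative: 105
Frame 10: OPEN. Sum of all frame-10 rolls (9+0) = 9. Cumulative: 114

Answer: 20 33 42 49 68 88 99 100 105 114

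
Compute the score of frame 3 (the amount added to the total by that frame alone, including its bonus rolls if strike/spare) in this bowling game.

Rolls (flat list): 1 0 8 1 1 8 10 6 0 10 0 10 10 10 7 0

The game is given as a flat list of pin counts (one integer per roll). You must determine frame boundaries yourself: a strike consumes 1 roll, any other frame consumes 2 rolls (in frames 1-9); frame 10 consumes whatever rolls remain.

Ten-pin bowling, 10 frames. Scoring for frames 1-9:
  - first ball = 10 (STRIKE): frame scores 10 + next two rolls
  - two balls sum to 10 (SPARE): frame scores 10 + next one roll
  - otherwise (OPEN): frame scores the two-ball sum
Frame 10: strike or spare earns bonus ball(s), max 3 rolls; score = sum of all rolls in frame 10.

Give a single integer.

Answer: 9

Derivation:
Frame 1: OPEN (1+0=1). Cumulative: 1
Frame 2: OPEN (8+1=9). Cumulative: 10
Frame 3: OPEN (1+8=9). Cumulative: 19
Frame 4: STRIKE. 10 + next two rolls (6+0) = 16. Cumulative: 35
Frame 5: OPEN (6+0=6). Cumulative: 41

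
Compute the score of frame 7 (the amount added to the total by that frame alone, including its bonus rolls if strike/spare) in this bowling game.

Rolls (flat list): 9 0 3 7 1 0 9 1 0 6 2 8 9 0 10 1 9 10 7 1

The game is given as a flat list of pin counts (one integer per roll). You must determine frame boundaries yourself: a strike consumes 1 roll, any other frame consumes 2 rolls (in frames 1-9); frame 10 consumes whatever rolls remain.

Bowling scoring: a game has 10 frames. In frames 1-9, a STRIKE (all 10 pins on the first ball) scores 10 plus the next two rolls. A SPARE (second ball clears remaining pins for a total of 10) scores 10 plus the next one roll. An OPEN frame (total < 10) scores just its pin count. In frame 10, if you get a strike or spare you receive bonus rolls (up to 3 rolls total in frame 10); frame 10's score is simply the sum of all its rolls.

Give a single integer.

Frame 1: OPEN (9+0=9). Cumulative: 9
Frame 2: SPARE (3+7=10). 10 + next roll (1) = 11. Cumulative: 20
Frame 3: OPEN (1+0=1). Cumulative: 21
Frame 4: SPARE (9+1=10). 10 + next roll (0) = 10. Cumulative: 31
Frame 5: OPEN (0+6=6). Cumulative: 37
Frame 6: SPARE (2+8=10). 10 + next roll (9) = 19. Cumulative: 56
Frame 7: OPEN (9+0=9). Cumulative: 65
Frame 8: STRIKE. 10 + next two rolls (1+9) = 20. Cumulative: 85
Frame 9: SPARE (1+9=10). 10 + next roll (10) = 20. Cumulative: 105

Answer: 9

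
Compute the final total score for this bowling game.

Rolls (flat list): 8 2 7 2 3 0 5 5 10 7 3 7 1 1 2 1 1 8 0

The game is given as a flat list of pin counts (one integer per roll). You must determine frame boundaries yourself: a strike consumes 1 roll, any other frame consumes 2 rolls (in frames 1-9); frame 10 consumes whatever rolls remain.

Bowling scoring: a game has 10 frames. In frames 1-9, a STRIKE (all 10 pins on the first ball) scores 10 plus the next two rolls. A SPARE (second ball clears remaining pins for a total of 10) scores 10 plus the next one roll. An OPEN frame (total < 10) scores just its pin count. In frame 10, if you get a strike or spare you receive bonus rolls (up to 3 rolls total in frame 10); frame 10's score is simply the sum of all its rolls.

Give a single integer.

Frame 1: SPARE (8+2=10). 10 + next roll (7) = 17. Cumulative: 17
Frame 2: OPEN (7+2=9). Cumulative: 26
Frame 3: OPEN (3+0=3). Cumulative: 29
Frame 4: SPARE (5+5=10). 10 + next roll (10) = 20. Cumulative: 49
Frame 5: STRIKE. 10 + next two rolls (7+3) = 20. Cumulative: 69
Frame 6: SPARE (7+3=10). 10 + next roll (7) = 17. Cumulative: 86
Frame 7: OPEN (7+1=8). Cumulative: 94
Frame 8: OPEN (1+2=3). Cumulative: 97
Frame 9: OPEN (1+1=2). Cumulative: 99
Frame 10: OPEN. Sum of all frame-10 rolls (8+0) = 8. Cumulative: 107

Answer: 107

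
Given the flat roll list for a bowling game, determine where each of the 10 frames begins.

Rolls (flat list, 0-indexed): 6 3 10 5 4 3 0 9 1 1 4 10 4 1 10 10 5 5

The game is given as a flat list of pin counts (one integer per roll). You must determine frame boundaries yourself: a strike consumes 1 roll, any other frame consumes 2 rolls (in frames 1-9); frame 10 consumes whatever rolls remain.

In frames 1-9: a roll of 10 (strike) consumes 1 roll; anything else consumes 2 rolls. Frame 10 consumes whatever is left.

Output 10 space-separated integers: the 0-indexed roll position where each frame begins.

Frame 1 starts at roll index 0: rolls=6,3 (sum=9), consumes 2 rolls
Frame 2 starts at roll index 2: roll=10 (strike), consumes 1 roll
Frame 3 starts at roll index 3: rolls=5,4 (sum=9), consumes 2 rolls
Frame 4 starts at roll index 5: rolls=3,0 (sum=3), consumes 2 rolls
Frame 5 starts at roll index 7: rolls=9,1 (sum=10), consumes 2 rolls
Frame 6 starts at roll index 9: rolls=1,4 (sum=5), consumes 2 rolls
Frame 7 starts at roll index 11: roll=10 (strike), consumes 1 roll
Frame 8 starts at roll index 12: rolls=4,1 (sum=5), consumes 2 rolls
Frame 9 starts at roll index 14: roll=10 (strike), consumes 1 roll
Frame 10 starts at roll index 15: 3 remaining rolls

Answer: 0 2 3 5 7 9 11 12 14 15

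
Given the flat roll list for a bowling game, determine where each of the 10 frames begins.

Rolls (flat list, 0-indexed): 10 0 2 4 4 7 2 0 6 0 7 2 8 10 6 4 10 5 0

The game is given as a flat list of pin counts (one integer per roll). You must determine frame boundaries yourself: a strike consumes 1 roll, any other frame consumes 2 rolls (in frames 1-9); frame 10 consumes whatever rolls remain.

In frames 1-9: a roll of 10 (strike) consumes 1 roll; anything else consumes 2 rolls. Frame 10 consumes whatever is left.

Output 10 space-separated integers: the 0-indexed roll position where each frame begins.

Frame 1 starts at roll index 0: roll=10 (strike), consumes 1 roll
Frame 2 starts at roll index 1: rolls=0,2 (sum=2), consumes 2 rolls
Frame 3 starts at roll index 3: rolls=4,4 (sum=8), consumes 2 rolls
Frame 4 starts at roll index 5: rolls=7,2 (sum=9), consumes 2 rolls
Frame 5 starts at roll index 7: rolls=0,6 (sum=6), consumes 2 rolls
Frame 6 starts at roll index 9: rolls=0,7 (sum=7), consumes 2 rolls
Frame 7 starts at roll index 11: rolls=2,8 (sum=10), consumes 2 rolls
Frame 8 starts at roll index 13: roll=10 (strike), consumes 1 roll
Frame 9 starts at roll index 14: rolls=6,4 (sum=10), consumes 2 rolls
Frame 10 starts at roll index 16: 3 remaining rolls

Answer: 0 1 3 5 7 9 11 13 14 16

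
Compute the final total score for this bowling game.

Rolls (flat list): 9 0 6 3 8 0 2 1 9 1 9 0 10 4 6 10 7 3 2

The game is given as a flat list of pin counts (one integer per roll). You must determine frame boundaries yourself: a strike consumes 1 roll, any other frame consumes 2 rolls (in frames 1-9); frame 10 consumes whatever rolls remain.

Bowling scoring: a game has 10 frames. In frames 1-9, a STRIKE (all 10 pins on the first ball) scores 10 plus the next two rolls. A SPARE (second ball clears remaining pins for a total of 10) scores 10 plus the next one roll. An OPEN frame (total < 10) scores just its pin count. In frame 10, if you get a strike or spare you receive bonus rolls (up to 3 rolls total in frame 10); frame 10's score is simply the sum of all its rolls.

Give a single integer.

Answer: 129

Derivation:
Frame 1: OPEN (9+0=9). Cumulative: 9
Frame 2: OPEN (6+3=9). Cumulative: 18
Frame 3: OPEN (8+0=8). Cumulative: 26
Frame 4: OPEN (2+1=3). Cumulative: 29
Frame 5: SPARE (9+1=10). 10 + next roll (9) = 19. Cumulative: 48
Frame 6: OPEN (9+0=9). Cumulative: 57
Frame 7: STRIKE. 10 + next two rolls (4+6) = 20. Cumulative: 77
Frame 8: SPARE (4+6=10). 10 + next roll (10) = 20. Cumulative: 97
Frame 9: STRIKE. 10 + next two rolls (7+3) = 20. Cumulative: 117
Frame 10: SPARE. Sum of all frame-10 rolls (7+3+2) = 12. Cumulative: 129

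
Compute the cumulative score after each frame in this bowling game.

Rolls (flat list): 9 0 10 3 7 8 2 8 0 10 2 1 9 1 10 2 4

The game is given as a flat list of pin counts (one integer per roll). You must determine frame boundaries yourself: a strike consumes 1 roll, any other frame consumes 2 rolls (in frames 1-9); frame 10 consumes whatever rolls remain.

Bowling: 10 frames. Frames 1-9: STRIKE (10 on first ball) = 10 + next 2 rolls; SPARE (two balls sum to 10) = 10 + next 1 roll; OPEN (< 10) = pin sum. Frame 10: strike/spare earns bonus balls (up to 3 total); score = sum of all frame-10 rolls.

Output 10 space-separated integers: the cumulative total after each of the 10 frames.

Frame 1: OPEN (9+0=9). Cumulative: 9
Frame 2: STRIKE. 10 + next two rolls (3+7) = 20. Cumulative: 29
Frame 3: SPARE (3+7=10). 10 + next roll (8) = 18. Cumulative: 47
Frame 4: SPARE (8+2=10). 10 + next roll (8) = 18. Cumulative: 65
Frame 5: OPEN (8+0=8). Cumulative: 73
Frame 6: STRIKE. 10 + next two rolls (2+1) = 13. Cumulative: 86
Frame 7: OPEN (2+1=3). Cumulative: 89
Frame 8: SPARE (9+1=10). 10 + next roll (10) = 20. Cumulative: 109
Frame 9: STRIKE. 10 + next two rolls (2+4) = 16. Cumulative: 125
Frame 10: OPEN. Sum of all frame-10 rolls (2+4) = 6. Cumulative: 131

Answer: 9 29 47 65 73 86 89 109 125 131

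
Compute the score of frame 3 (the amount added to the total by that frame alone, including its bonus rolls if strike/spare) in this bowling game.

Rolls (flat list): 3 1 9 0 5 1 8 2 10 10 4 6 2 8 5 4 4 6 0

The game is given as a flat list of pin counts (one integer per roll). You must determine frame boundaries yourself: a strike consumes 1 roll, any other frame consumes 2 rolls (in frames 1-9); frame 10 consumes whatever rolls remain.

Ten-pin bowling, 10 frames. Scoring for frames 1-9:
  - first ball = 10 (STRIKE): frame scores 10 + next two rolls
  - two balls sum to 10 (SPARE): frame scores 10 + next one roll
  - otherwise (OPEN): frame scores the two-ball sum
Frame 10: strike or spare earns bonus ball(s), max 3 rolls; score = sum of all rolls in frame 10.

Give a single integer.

Answer: 6

Derivation:
Frame 1: OPEN (3+1=4). Cumulative: 4
Frame 2: OPEN (9+0=9). Cumulative: 13
Frame 3: OPEN (5+1=6). Cumulative: 19
Frame 4: SPARE (8+2=10). 10 + next roll (10) = 20. Cumulative: 39
Frame 5: STRIKE. 10 + next two rolls (10+4) = 24. Cumulative: 63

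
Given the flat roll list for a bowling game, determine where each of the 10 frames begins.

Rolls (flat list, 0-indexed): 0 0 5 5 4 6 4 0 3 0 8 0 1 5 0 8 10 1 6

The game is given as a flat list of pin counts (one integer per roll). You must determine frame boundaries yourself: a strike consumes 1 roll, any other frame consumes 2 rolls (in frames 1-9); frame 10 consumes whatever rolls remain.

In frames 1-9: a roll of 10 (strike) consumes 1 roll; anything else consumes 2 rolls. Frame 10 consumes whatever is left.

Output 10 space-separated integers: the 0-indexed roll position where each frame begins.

Answer: 0 2 4 6 8 10 12 14 16 17

Derivation:
Frame 1 starts at roll index 0: rolls=0,0 (sum=0), consumes 2 rolls
Frame 2 starts at roll index 2: rolls=5,5 (sum=10), consumes 2 rolls
Frame 3 starts at roll index 4: rolls=4,6 (sum=10), consumes 2 rolls
Frame 4 starts at roll index 6: rolls=4,0 (sum=4), consumes 2 rolls
Frame 5 starts at roll index 8: rolls=3,0 (sum=3), consumes 2 rolls
Frame 6 starts at roll index 10: rolls=8,0 (sum=8), consumes 2 rolls
Frame 7 starts at roll index 12: rolls=1,5 (sum=6), consumes 2 rolls
Frame 8 starts at roll index 14: rolls=0,8 (sum=8), consumes 2 rolls
Frame 9 starts at roll index 16: roll=10 (strike), consumes 1 roll
Frame 10 starts at roll index 17: 2 remaining rolls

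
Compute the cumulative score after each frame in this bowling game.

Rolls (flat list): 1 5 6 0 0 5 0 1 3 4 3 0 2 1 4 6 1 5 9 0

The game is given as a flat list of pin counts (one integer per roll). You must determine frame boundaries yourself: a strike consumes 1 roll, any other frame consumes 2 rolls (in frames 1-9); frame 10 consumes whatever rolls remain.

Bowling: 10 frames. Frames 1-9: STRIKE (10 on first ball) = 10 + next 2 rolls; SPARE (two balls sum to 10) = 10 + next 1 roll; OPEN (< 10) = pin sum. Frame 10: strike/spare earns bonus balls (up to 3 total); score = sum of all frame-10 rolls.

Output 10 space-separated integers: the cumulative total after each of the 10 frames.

Frame 1: OPEN (1+5=6). Cumulative: 6
Frame 2: OPEN (6+0=6). Cumulative: 12
Frame 3: OPEN (0+5=5). Cumulative: 17
Frame 4: OPEN (0+1=1). Cumulative: 18
Frame 5: OPEN (3+4=7). Cumulative: 25
Frame 6: OPEN (3+0=3). Cumulative: 28
Frame 7: OPEN (2+1=3). Cumulative: 31
Frame 8: SPARE (4+6=10). 10 + next roll (1) = 11. Cumulative: 42
Frame 9: OPEN (1+5=6). Cumulative: 48
Frame 10: OPEN. Sum of all frame-10 rolls (9+0) = 9. Cumulative: 57

Answer: 6 12 17 18 25 28 31 42 48 57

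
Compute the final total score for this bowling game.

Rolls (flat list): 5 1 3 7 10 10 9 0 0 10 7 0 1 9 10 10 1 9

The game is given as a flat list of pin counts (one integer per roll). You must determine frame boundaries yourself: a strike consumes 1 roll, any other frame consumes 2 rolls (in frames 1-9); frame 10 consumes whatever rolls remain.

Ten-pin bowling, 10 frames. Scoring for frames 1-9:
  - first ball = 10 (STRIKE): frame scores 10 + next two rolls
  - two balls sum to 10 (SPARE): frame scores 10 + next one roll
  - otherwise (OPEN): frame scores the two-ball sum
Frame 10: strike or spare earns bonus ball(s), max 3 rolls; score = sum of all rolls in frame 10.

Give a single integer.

Frame 1: OPEN (5+1=6). Cumulative: 6
Frame 2: SPARE (3+7=10). 10 + next roll (10) = 20. Cumulative: 26
Frame 3: STRIKE. 10 + next two rolls (10+9) = 29. Cumulative: 55
Frame 4: STRIKE. 10 + next two rolls (9+0) = 19. Cumulative: 74
Frame 5: OPEN (9+0=9). Cumulative: 83
Frame 6: SPARE (0+10=10). 10 + next roll (7) = 17. Cumulative: 100
Frame 7: OPEN (7+0=7). Cumulative: 107
Frame 8: SPARE (1+9=10). 10 + next roll (10) = 20. Cumulative: 127
Frame 9: STRIKE. 10 + next two rolls (10+1) = 21. Cumulative: 148
Frame 10: STRIKE. Sum of all frame-10 rolls (10+1+9) = 20. Cumulative: 168

Answer: 168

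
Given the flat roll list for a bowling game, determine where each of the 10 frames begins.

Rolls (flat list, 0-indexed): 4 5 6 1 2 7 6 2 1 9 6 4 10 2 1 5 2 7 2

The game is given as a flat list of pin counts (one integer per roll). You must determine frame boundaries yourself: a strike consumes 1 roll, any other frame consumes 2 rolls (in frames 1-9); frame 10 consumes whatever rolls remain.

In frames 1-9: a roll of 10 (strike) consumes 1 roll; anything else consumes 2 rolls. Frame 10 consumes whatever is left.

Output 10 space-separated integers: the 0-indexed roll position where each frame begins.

Frame 1 starts at roll index 0: rolls=4,5 (sum=9), consumes 2 rolls
Frame 2 starts at roll index 2: rolls=6,1 (sum=7), consumes 2 rolls
Frame 3 starts at roll index 4: rolls=2,7 (sum=9), consumes 2 rolls
Frame 4 starts at roll index 6: rolls=6,2 (sum=8), consumes 2 rolls
Frame 5 starts at roll index 8: rolls=1,9 (sum=10), consumes 2 rolls
Frame 6 starts at roll index 10: rolls=6,4 (sum=10), consumes 2 rolls
Frame 7 starts at roll index 12: roll=10 (strike), consumes 1 roll
Frame 8 starts at roll index 13: rolls=2,1 (sum=3), consumes 2 rolls
Frame 9 starts at roll index 15: rolls=5,2 (sum=7), consumes 2 rolls
Frame 10 starts at roll index 17: 2 remaining rolls

Answer: 0 2 4 6 8 10 12 13 15 17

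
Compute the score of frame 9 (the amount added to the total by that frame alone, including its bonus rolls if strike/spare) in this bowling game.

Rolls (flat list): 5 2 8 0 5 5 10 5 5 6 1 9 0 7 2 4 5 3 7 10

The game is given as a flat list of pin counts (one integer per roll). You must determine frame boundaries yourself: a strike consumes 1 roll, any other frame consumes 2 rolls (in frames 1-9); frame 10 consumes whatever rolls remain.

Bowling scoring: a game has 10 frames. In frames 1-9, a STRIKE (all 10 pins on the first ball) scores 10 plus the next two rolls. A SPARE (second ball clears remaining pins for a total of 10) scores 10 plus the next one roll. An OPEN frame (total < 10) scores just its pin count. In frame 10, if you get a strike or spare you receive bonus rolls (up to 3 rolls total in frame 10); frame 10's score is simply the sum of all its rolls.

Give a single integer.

Answer: 9

Derivation:
Frame 1: OPEN (5+2=7). Cumulative: 7
Frame 2: OPEN (8+0=8). Cumulative: 15
Frame 3: SPARE (5+5=10). 10 + next roll (10) = 20. Cumulative: 35
Frame 4: STRIKE. 10 + next two rolls (5+5) = 20. Cumulative: 55
Frame 5: SPARE (5+5=10). 10 + next roll (6) = 16. Cumulative: 71
Frame 6: OPEN (6+1=7). Cumulative: 78
Frame 7: OPEN (9+0=9). Cumulative: 87
Frame 8: OPEN (7+2=9). Cumulative: 96
Frame 9: OPEN (4+5=9). Cumulative: 105
Frame 10: SPARE. Sum of all frame-10 rolls (3+7+10) = 20. Cumulative: 125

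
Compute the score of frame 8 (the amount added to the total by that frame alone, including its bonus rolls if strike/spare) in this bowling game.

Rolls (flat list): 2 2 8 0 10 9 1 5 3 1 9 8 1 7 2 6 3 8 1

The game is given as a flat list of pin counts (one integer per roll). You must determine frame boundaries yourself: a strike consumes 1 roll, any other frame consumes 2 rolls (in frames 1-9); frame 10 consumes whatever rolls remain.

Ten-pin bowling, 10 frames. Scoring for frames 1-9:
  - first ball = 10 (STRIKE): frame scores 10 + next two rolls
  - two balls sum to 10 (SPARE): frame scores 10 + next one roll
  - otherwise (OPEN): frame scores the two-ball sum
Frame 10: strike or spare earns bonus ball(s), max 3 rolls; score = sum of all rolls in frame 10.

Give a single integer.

Answer: 9

Derivation:
Frame 1: OPEN (2+2=4). Cumulative: 4
Frame 2: OPEN (8+0=8). Cumulative: 12
Frame 3: STRIKE. 10 + next two rolls (9+1) = 20. Cumulative: 32
Frame 4: SPARE (9+1=10). 10 + next roll (5) = 15. Cumulative: 47
Frame 5: OPEN (5+3=8). Cumulative: 55
Frame 6: SPARE (1+9=10). 10 + next roll (8) = 18. Cumulative: 73
Frame 7: OPEN (8+1=9). Cumulative: 82
Frame 8: OPEN (7+2=9). Cumulative: 91
Frame 9: OPEN (6+3=9). Cumulative: 100
Frame 10: OPEN. Sum of all frame-10 rolls (8+1) = 9. Cumulative: 109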